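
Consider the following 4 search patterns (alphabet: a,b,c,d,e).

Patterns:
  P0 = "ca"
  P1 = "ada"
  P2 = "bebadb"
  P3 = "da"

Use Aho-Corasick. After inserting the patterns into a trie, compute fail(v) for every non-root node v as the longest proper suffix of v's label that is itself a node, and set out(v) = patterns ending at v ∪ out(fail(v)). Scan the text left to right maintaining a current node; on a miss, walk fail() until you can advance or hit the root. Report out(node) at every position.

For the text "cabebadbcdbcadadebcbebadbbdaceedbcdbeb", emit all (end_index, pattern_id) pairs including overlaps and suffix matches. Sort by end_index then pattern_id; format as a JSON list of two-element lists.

Build automaton:
Trie (insert patterns):
  0='ε' goto a→3 b→6 c→1 d→12
  1='c' goto a→2
  2='ca' goto ·  ←P0
  3='a' goto d→4
  4='ad' goto a→5
  5='ada' goto ·  ←P1
  6='b' goto e→7
  7='be' goto b→8
  8='beb' goto a→9
  9='beba' goto d→10
  10='bebad' goto b→11
  11='bebadb' goto ·  ←P2
  12='d' goto a→13
  13='da' goto ·  ←P3

BFS fail/out derivation:
  n1('c'): parent n0 fail=0; on 'c' 0 → fail=0;  out ∅∪∅=∅
  n3('a'): parent n0 fail=0; on 'a' 0 → fail=0;  out ∅∪∅=∅
  n6('b'): parent n0 fail=0; on 'b' 0 → fail=0;  out ∅∪∅=∅
  n12('d'): parent n0 fail=0; on 'd' 0 → fail=0;  out ∅∪∅=∅
  n2('ca'): parent n1 fail=0; on 'a' 0 → fail=3;  out {0}∪∅={0}
  n4('ad'): parent n3 fail=0; on 'd' 0 → fail=12;  out ∅∪∅=∅
  n7('be'): parent n6 fail=0; on 'e' 0 → fail=0;  out ∅∪∅=∅
  n13('da'): parent n12 fail=0; on 'a' 0 → fail=3;  out {3}∪∅={3}
  n5('ada'): parent n4 fail=12; on 'a' 12 → fail=13;  out {1}∪{3}={1,3}
  n8('beb'): parent n7 fail=0; on 'b' 0 → fail=6;  out ∅∪∅=∅
  n9('beba'): parent n8 fail=6; on 'a' 6→0 → fail=3;  out ∅∪∅=∅
  n10('bebad'): parent n9 fail=3; on 'd' 3 → fail=4;  out ∅∪∅=∅
  n11('bebadb'): parent n10 fail=4; on 'b' 4→12→0 → fail=6;  out {2}∪∅={2}

Run:
i=0 'c': node 0→1
i=1 'a': node 1→2  → match P0@[0:1]
i=2 'b': node 2→6 (fail-walked)
i=3 'e': node 6→7
i=4 'b': node 7→8
i=5 'a': node 8→9
i=6 'd': node 9→10
i=7 'b': node 10→11  → match P2@[2:7]
i=8 'c': node 11→1 (fail-walked)
i=9 'd': node 1→12 (fail-walked)
i=10 'b': node 12→6 (fail-walked)
i=11 'c': node 6→1 (fail-walked)
i=12 'a': node 1→2  → match P0@[11:12]
i=13 'd': node 2→4 (fail-walked)
i=14 'a': node 4→5  → match P1@[12:14],P3@[13:14]
i=15 'd': node 5→4 (fail-walked)
i=16 'e': node 4→0 (fail-walked)
i=17 'b': node 0→6
i=18 'c': node 6→1 (fail-walked)
i=19 'b': node 1→6 (fail-walked)
i=20 'e': node 6→7
i=21 'b': node 7→8
i=22 'a': node 8→9
i=23 'd': node 9→10
i=24 'b': node 10→11  → match P2@[19:24]
i=25 'b': node 11→6 (fail-walked)
i=26 'd': node 6→12 (fail-walked)
i=27 'a': node 12→13  → match P3@[26:27]
i=28 'c': node 13→1 (fail-walked)
i=29 'e': node 1→0 (fail-walked)
i=30 'e': node 0→0
i=31 'd': node 0→12
i=32 'b': node 12→6 (fail-walked)
i=33 'c': node 6→1 (fail-walked)
i=34 'd': node 1→12 (fail-walked)
i=35 'b': node 12→6 (fail-walked)
i=36 'e': node 6→7
i=37 'b': node 7→8

Matches: [[1,0],[7,2],[12,0],[14,1],[14,3],[24,2],[27,3]]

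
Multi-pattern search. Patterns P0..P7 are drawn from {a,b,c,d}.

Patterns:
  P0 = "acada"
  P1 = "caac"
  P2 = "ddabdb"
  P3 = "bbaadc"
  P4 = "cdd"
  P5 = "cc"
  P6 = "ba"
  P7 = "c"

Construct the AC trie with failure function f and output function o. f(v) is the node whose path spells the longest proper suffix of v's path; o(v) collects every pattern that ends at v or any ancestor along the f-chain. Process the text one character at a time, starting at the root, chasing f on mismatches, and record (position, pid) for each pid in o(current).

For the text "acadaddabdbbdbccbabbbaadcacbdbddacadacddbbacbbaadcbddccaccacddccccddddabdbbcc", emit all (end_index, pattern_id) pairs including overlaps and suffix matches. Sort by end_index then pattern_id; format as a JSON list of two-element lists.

Build:
Trie (insert patterns):
  0='ε' goto a→1 b→16 c→6 d→10
  1='a' goto c→2
  2='ac' goto a→3
  3='aca' goto d→4
  4='acad' goto a→5
  5='acada' goto ·  [P0 ends]
  6='c' goto a→7 c→24 d→22  [P7 ends]
  7='ca' goto a→8
  8='caa' goto c→9
  9='caac' goto ·  [P1 ends]
  10='d' goto d→11
  11='dd' goto a→12
  12='dda' goto b→13
  13='ddab' goto d→14
  14='ddabd' goto b→15
  15='ddabdb' goto ·  [P2 ends]
  16='b' goto a→25 b→17
  17='bb' goto a→18
  18='bba' goto a→19
  19='bbaa' goto d→20
  20='bbaad' goto c→21
  21='bbaadc' goto ·  [P3 ends]
  22='cd' goto d→23
  23='cdd' goto ·  [P4 ends]
  24='cc' goto ·  [P5 ends]
  25='ba' goto ·  [P6 ends]

Failure links (BFS by depth):
  fail(1) 'a': from fail(0)=0 chase 'a': 0 ⇒ 0;  out=∅∪out(0)=∅
  fail(6) 'c': from fail(0)=0 chase 'c': 0 ⇒ 0;  out={7}∪out(0)={7}
  fail(10) 'd': from fail(0)=0 chase 'd': 0 ⇒ 0;  out=∅∪out(0)=∅
  fail(16) 'b': from fail(0)=0 chase 'b': 0 ⇒ 0;  out=∅∪out(0)=∅
  fail(2) 'ac': from fail(1)=0 chase 'c': 0 ⇒ 6;  out=∅∪out(6)={7}
  fail(7) 'ca': from fail(6)=0 chase 'a': 0 ⇒ 1;  out=∅∪out(1)=∅
  fail(11) 'dd': from fail(10)=0 chase 'd': 0 ⇒ 10;  out=∅∪out(10)=∅
  fail(17) 'bb': from fail(16)=0 chase 'b': 0 ⇒ 16;  out=∅∪out(16)=∅
  fail(22) 'cd': from fail(6)=0 chase 'd': 0 ⇒ 10;  out=∅∪out(10)=∅
  fail(24) 'cc': from fail(6)=0 chase 'c': 0 ⇒ 6;  out={5}∪out(6)={5,7}
  fail(25) 'ba': from fail(16)=0 chase 'a': 0 ⇒ 1;  out={6}∪out(1)={6}
  fail(3) 'aca': from fail(2)=6 chase 'a': 6 ⇒ 7;  out=∅∪out(7)=∅
  fail(8) 'caa': from fail(7)=1 chase 'a': 1→0 ⇒ 1;  out=∅∪out(1)=∅
  fail(12) 'dda': from fail(11)=10 chase 'a': 10→0 ⇒ 1;  out=∅∪out(1)=∅
  fail(18) 'bba': from fail(17)=16 chase 'a': 16 ⇒ 25;  out=∅∪out(25)={6}
  fail(23) 'cdd': from fail(22)=10 chase 'd': 10 ⇒ 11;  out={4}∪out(11)={4}
  fail(4) 'acad': from fail(3)=7 chase 'd': 7→1→0 ⇒ 10;  out=∅∪out(10)=∅
  fail(9) 'caac': from fail(8)=1 chase 'c': 1 ⇒ 2;  out={1}∪out(2)={1,7}
  fail(13) 'ddab': from fail(12)=1 chase 'b': 1→0 ⇒ 16;  out=∅∪out(16)=∅
  fail(19) 'bbaa': from fail(18)=25 chase 'a': 25→1→0 ⇒ 1;  out=∅∪out(1)=∅
  fail(5) 'acada': from fail(4)=10 chase 'a': 10→0 ⇒ 1;  out={0}∪out(1)={0}
  fail(14) 'ddabd': from fail(13)=16 chase 'd': 16→0 ⇒ 10;  out=∅∪out(10)=∅
  fail(20) 'bbaad': from fail(19)=1 chase 'd': 1→0 ⇒ 10;  out=∅∪out(10)=∅
  fail(15) 'ddabdb': from fail(14)=10 chase 'b': 10→0 ⇒ 16;  out={2}∪out(16)={2}
  fail(21) 'bbaadc': from fail(20)=10 chase 'c': 10→0 ⇒ 6;  out={3}∪out(6)={3,7}

Text stream:
[0] read 'a'  n0⇒n1
[1] read 'c'  n1⇒n2  emit P7@[1:1]
[2] read 'a'  n2⇒n3
[3] read 'd'  n3⇒n4
[4] read 'a'  n4⇒n5  emit P0@[0:4]
[5] read 'd'  n5⇒n10 ·f
[6] read 'd'  n10⇒n11
[7] read 'a'  n11⇒n12
[8] read 'b'  n12⇒n13
[9] read 'd'  n13⇒n14
[10] read 'b'  n14⇒n15  emit P2@[5:10]
[11] read 'b'  n15⇒n17 ·f
[12] read 'd'  n17⇒n10 ·f
[13] read 'b'  n10⇒n16 ·f
[14] read 'c'  n16⇒n6 ·f  emit P7@[14:14]
[15] read 'c'  n6⇒n24  emit P5@[14:15],P7@[15:15]
[16] read 'b'  n24⇒n16 ·f
[17] read 'a'  n16⇒n25  emit P6@[16:17]
[18] read 'b'  n25⇒n16 ·f
[19] read 'b'  n16⇒n17
[20] read 'b'  n17⇒n17 ·f
[21] read 'a'  n17⇒n18  emit P6@[20:21]
[22] read 'a'  n18⇒n19
[23] read 'd'  n19⇒n20
[24] read 'c'  n20⇒n21  emit P3@[19:24],P7@[24:24]
[25] read 'a'  n21⇒n7 ·f
[26] read 'c'  n7⇒n2 ·f  emit P7@[26:26]
[27] read 'b'  n2⇒n16 ·f
[28] read 'd'  n16⇒n10 ·f
[29] read 'b'  n10⇒n16 ·f
[30] read 'd'  n16⇒n10 ·f
[31] read 'd'  n10⇒n11
[32] read 'a'  n11⇒n12
[33] read 'c'  n12⇒n2 ·f  emit P7@[33:33]
[34] read 'a'  n2⇒n3
[35] read 'd'  n3⇒n4
[36] read 'a'  n4⇒n5  emit P0@[32:36]
[37] read 'c'  n5⇒n2 ·f  emit P7@[37:37]
[38] read 'd'  n2⇒n22 ·f
[39] read 'd'  n22⇒n23  emit P4@[37:39]
[40] read 'b'  n23⇒n16 ·f
[41] read 'b'  n16⇒n17
[42] read 'a'  n17⇒n18  emit P6@[41:42]
[43] read 'c'  n18⇒n2 ·f  emit P7@[43:43]
[44] read 'b'  n2⇒n16 ·f
[45] read 'b'  n16⇒n17
[46] read 'a'  n17⇒n18  emit P6@[45:46]
[47] read 'a'  n18⇒n19
[48] read 'd'  n19⇒n20
[49] read 'c'  n20⇒n21  emit P3@[44:49],P7@[49:49]
[50] read 'b'  n21⇒n16 ·f
[51] read 'd'  n16⇒n10 ·f
[52] read 'd'  n10⇒n11
[53] read 'c'  n11⇒n6 ·f  emit P7@[53:53]
[54] read 'c'  n6⇒n24  emit P5@[53:54],P7@[54:54]
[55] read 'a'  n24⇒n7 ·f
[56] read 'c'  n7⇒n2 ·f  emit P7@[56:56]
[57] read 'c'  n2⇒n24 ·f  emit P5@[56:57],P7@[57:57]
[58] read 'a'  n24⇒n7 ·f
[59] read 'c'  n7⇒n2 ·f  emit P7@[59:59]
[60] read 'd'  n2⇒n22 ·f
[61] read 'd'  n22⇒n23  emit P4@[59:61]
[62] read 'c'  n23⇒n6 ·f  emit P7@[62:62]
[63] read 'c'  n6⇒n24  emit P5@[62:63],P7@[63:63]
[64] read 'c'  n24⇒n24 ·f  emit P5@[63:64],P7@[64:64]
[65] read 'c'  n24⇒n24 ·f  emit P5@[64:65],P7@[65:65]
[66] read 'd'  n24⇒n22 ·f
[67] read 'd'  n22⇒n23  emit P4@[65:67]
[68] read 'd'  n23⇒n11 ·f
[69] read 'd'  n11⇒n11 ·f
[70] read 'a'  n11⇒n12
[71] read 'b'  n12⇒n13
[72] read 'd'  n13⇒n14
[73] read 'b'  n14⇒n15  emit P2@[68:73]
[74] read 'b'  n15⇒n17 ·f
[75] read 'c'  n17⇒n6 ·f  emit P7@[75:75]
[76] read 'c'  n6⇒n24  emit P5@[75:76],P7@[76:76]

All matches (sorted): [[1,7],[4,0],[10,2],[14,7],[15,5],[15,7],[17,6],[21,6],[24,3],[24,7],[26,7],[33,7],[36,0],[37,7],[39,4],[42,6],[43,7],[46,6],[49,3],[49,7],[53,7],[54,5],[54,7],[56,7],[57,5],[57,7],[59,7],[61,4],[62,7],[63,5],[63,7],[64,5],[64,7],[65,5],[65,7],[67,4],[73,2],[75,7],[76,5],[76,7]]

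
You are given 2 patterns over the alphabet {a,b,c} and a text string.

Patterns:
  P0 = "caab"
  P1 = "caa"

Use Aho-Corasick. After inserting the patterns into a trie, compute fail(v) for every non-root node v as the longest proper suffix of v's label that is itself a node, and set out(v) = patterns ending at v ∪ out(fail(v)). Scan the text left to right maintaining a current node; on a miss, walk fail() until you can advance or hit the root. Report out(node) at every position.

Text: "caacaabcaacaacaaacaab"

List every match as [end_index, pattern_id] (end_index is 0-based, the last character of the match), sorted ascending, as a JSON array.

Build automaton:
Trie nodes:
  0='ε' goto c→1
  1='c' goto a→2
  2='ca' goto a→3
  3='caa' goto b→4  [P1 ends]
  4='caab' goto ·  [P0 ends]

BFS fail/out derivation:
  fail(1) 'c': from fail(0)=0 chase 'c': 0 ⇒ 0;  out=∅∪out(0)=∅
  fail(2) 'ca': from fail(1)=0 chase 'a': 0 ⇒ 0;  out=∅∪out(0)=∅
  fail(3) 'caa': from fail(2)=0 chase 'a': 0 ⇒ 0;  out={1}∪out(0)={1}
  fail(4) 'caab': from fail(3)=0 chase 'b': 0 ⇒ 0;  out={0}∪out(0)={0}

Run:
i=0 'c': node 0→1
i=1 'a': node 1→2
i=2 'a': node 2→3  emit P1@[0:2]
i=3 'c': node 3→1 ·f
i=4 'a': node 1→2
i=5 'a': node 2→3  emit P1@[3:5]
i=6 'b': node 3→4  emit P0@[3:6]
i=7 'c': node 4→1 ·f
i=8 'a': node 1→2
i=9 'a': node 2→3  emit P1@[7:9]
i=10 'c': node 3→1 ·f
i=11 'a': node 1→2
i=12 'a': node 2→3  emit P1@[10:12]
i=13 'c': node 3→1 ·f
i=14 'a': node 1→2
i=15 'a': node 2→3  emit P1@[13:15]
i=16 'a': node 3→0 ·f
i=17 'c': node 0→1
i=18 'a': node 1→2
i=19 'a': node 2→3  emit P1@[17:19]
i=20 'b': node 3→4  emit P0@[17:20]

Result: [[2,1],[5,1],[6,0],[9,1],[12,1],[15,1],[19,1],[20,0]]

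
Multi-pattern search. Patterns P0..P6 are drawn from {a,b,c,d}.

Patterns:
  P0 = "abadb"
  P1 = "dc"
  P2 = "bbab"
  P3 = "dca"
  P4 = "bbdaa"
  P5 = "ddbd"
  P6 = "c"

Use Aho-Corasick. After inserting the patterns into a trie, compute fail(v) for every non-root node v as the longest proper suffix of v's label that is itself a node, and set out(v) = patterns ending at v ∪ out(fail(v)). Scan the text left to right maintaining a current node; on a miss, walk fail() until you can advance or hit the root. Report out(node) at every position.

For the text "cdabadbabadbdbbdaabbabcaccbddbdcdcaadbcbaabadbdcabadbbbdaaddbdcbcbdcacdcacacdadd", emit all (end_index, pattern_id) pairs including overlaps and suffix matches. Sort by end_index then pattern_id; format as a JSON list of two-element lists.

Build automaton:
Trie nodes:
  n0 'ε': a→1 b→8 c→19 d→6
  n1 'a': b→2
  n2 'ab': a→3
  n3 'aba': d→4
  n4 'abad': b→5
  n5 'abadb': ·  ←P0
  n6 'd': c→7 d→16
  n7 'dc': a→12  ←P1
  n8 'b': b→9
  n9 'bb': a→10 d→13
  n10 'bba': b→11
  n11 'bbab': ·  ←P2
  n12 'dca': ·  ←P3
  n13 'bbd': a→14
  n14 'bbda': a→15
  n15 'bbdaa': ·  ←P4
  n16 'dd': b→17
  n17 'ddb': d→18
  n18 'ddbd': ·  ←P5
  n19 'c': ·  ←P6

Failure links (BFS by depth):
  fail(1) 'a': from fail(0)=0 chase 'a': 0 ⇒ 0;  out=∅∪out(0)=∅
  fail(6) 'd': from fail(0)=0 chase 'd': 0 ⇒ 0;  out=∅∪out(0)=∅
  fail(8) 'b': from fail(0)=0 chase 'b': 0 ⇒ 0;  out=∅∪out(0)=∅
  fail(19) 'c': from fail(0)=0 chase 'c': 0 ⇒ 0;  out={6}∪out(0)={6}
  fail(2) 'ab': from fail(1)=0 chase 'b': 0 ⇒ 8;  out=∅∪out(8)=∅
  fail(7) 'dc': from fail(6)=0 chase 'c': 0 ⇒ 19;  out={1}∪out(19)={1,6}
  fail(9) 'bb': from fail(8)=0 chase 'b': 0 ⇒ 8;  out=∅∪out(8)=∅
  fail(16) 'dd': from fail(6)=0 chase 'd': 0 ⇒ 6;  out=∅∪out(6)=∅
  fail(3) 'aba': from fail(2)=8 chase 'a': 8→0 ⇒ 1;  out=∅∪out(1)=∅
  fail(10) 'bba': from fail(9)=8 chase 'a': 8→0 ⇒ 1;  out=∅∪out(1)=∅
  fail(12) 'dca': from fail(7)=19 chase 'a': 19→0 ⇒ 1;  out={3}∪out(1)={3}
  fail(13) 'bbd': from fail(9)=8 chase 'd': 8→0 ⇒ 6;  out=∅∪out(6)=∅
  fail(17) 'ddb': from fail(16)=6 chase 'b': 6→0 ⇒ 8;  out=∅∪out(8)=∅
  fail(4) 'abad': from fail(3)=1 chase 'd': 1→0 ⇒ 6;  out=∅∪out(6)=∅
  fail(11) 'bbab': from fail(10)=1 chase 'b': 1 ⇒ 2;  out={2}∪out(2)={2}
  fail(14) 'bbda': from fail(13)=6 chase 'a': 6→0 ⇒ 1;  out=∅∪out(1)=∅
  fail(18) 'ddbd': from fail(17)=8 chase 'd': 8→0 ⇒ 6;  out={5}∪out(6)={5}
  fail(5) 'abadb': from fail(4)=6 chase 'b': 6→0 ⇒ 8;  out={0}∪out(8)={0}
  fail(15) 'bbdaa': from fail(14)=1 chase 'a': 1→0 ⇒ 1;  out={4}∪out(1)={4}

Text stream:
pos 0 'c': at 19  → match P6@[0:0]
pos 1 'd': at 6 ·f
pos 2 'a': at 1 ·f
pos 3 'b': at 2
pos 4 'a': at 3
pos 5 'd': at 4
pos 6 'b': at 5  → match P0@[2:6]
pos 7 'a': at 1 ·f
pos 8 'b': at 2
pos 9 'a': at 3
pos 10 'd': at 4
pos 11 'b': at 5  → match P0@[7:11]
pos 12 'd': at 6 ·f
pos 13 'b': at 8 ·f
pos 14 'b': at 9
pos 15 'd': at 13
pos 16 'a': at 14
pos 17 'a': at 15  → match P4@[13:17]
pos 18 'b': at 2 ·f
pos 19 'b': at 9 ·f
pos 20 'a': at 10
pos 21 'b': at 11  → match P2@[18:21]
pos 22 'c': at 19 ·f  → match P6@[22:22]
pos 23 'a': at 1 ·f
pos 24 'c': at 19 ·f  → match P6@[24:24]
pos 25 'c': at 19 ·f  → match P6@[25:25]
pos 26 'b': at 8 ·f
pos 27 'd': at 6 ·f
pos 28 'd': at 16
pos 29 'b': at 17
pos 30 'd': at 18  → match P5@[27:30]
pos 31 'c': at 7 ·f  → match P1@[30:31],P6@[31:31]
pos 32 'd': at 6 ·f
pos 33 'c': at 7  → match P1@[32:33],P6@[33:33]
pos 34 'a': at 12  → match P3@[32:34]
pos 35 'a': at 1 ·f
pos 36 'd': at 6 ·f
pos 37 'b': at 8 ·f
pos 38 'c': at 19 ·f  → match P6@[38:38]
pos 39 'b': at 8 ·f
pos 40 'a': at 1 ·f
pos 41 'a': at 1 ·f
pos 42 'b': at 2
pos 43 'a': at 3
pos 44 'd': at 4
pos 45 'b': at 5  → match P0@[41:45]
pos 46 'd': at 6 ·f
pos 47 'c': at 7  → match P1@[46:47],P6@[47:47]
pos 48 'a': at 12  → match P3@[46:48]
pos 49 'b': at 2 ·f
pos 50 'a': at 3
pos 51 'd': at 4
pos 52 'b': at 5  → match P0@[48:52]
pos 53 'b': at 9 ·f
pos 54 'b': at 9 ·f
pos 55 'd': at 13
pos 56 'a': at 14
pos 57 'a': at 15  → match P4@[53:57]
pos 58 'd': at 6 ·f
pos 59 'd': at 16
pos 60 'b': at 17
pos 61 'd': at 18  → match P5@[58:61]
pos 62 'c': at 7 ·f  → match P1@[61:62],P6@[62:62]
pos 63 'b': at 8 ·f
pos 64 'c': at 19 ·f  → match P6@[64:64]
pos 65 'b': at 8 ·f
pos 66 'd': at 6 ·f
pos 67 'c': at 7  → match P1@[66:67],P6@[67:67]
pos 68 'a': at 12  → match P3@[66:68]
pos 69 'c': at 19 ·f  → match P6@[69:69]
pos 70 'd': at 6 ·f
pos 71 'c': at 7  → match P1@[70:71],P6@[71:71]
pos 72 'a': at 12  → match P3@[70:72]
pos 73 'c': at 19 ·f  → match P6@[73:73]
pos 74 'a': at 1 ·f
pos 75 'c': at 19 ·f  → match P6@[75:75]
pos 76 'd': at 6 ·f
pos 77 'a': at 1 ·f
pos 78 'd': at 6 ·f
pos 79 'd': at 16

Matches: [[0,6],[6,0],[11,0],[17,4],[21,2],[22,6],[24,6],[25,6],[30,5],[31,1],[31,6],[33,1],[33,6],[34,3],[38,6],[45,0],[47,1],[47,6],[48,3],[52,0],[57,4],[61,5],[62,1],[62,6],[64,6],[67,1],[67,6],[68,3],[69,6],[71,1],[71,6],[72,3],[73,6],[75,6]]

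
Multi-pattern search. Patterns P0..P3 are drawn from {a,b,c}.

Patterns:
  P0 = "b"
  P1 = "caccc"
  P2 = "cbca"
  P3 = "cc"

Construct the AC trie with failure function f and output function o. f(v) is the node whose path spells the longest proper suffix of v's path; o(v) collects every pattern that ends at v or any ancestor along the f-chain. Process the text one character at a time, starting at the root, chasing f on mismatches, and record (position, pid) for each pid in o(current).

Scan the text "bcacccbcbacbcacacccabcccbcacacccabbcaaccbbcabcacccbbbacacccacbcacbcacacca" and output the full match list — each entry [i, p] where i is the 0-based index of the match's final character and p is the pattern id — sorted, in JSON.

Build:
Trie (insert patterns):
  n0 'ε': b→1 c→2
  n1 'b': ·  [P0 ends]
  n2 'c': a→3 b→7 c→10
  n3 'ca': c→4
  n4 'cac': c→5
  n5 'cacc': c→6
  n6 'caccc': ·  [P1 ends]
  n7 'cb': c→8
  n8 'cbc': a→9
  n9 'cbca': ·  [P2 ends]
  n10 'cc': ·  [P3 ends]

Failure links (BFS by depth):
  fail(1) 'b': from fail(0)=0 chase 'b': 0 ⇒ 0;  out={0}∪out(0)={0}
  fail(2) 'c': from fail(0)=0 chase 'c': 0 ⇒ 0;  out=∅∪out(0)=∅
  fail(3) 'ca': from fail(2)=0 chase 'a': 0 ⇒ 0;  out=∅∪out(0)=∅
  fail(7) 'cb': from fail(2)=0 chase 'b': 0 ⇒ 1;  out=∅∪out(1)={0}
  fail(10) 'cc': from fail(2)=0 chase 'c': 0 ⇒ 2;  out={3}∪out(2)={3}
  fail(4) 'cac': from fail(3)=0 chase 'c': 0 ⇒ 2;  out=∅∪out(2)=∅
  fail(8) 'cbc': from fail(7)=1 chase 'c': 1→0 ⇒ 2;  out=∅∪out(2)=∅
  fail(5) 'cacc': from fail(4)=2 chase 'c': 2 ⇒ 10;  out=∅∪out(10)={3}
  fail(9) 'cbca': from fail(8)=2 chase 'a': 2 ⇒ 3;  out={2}∪out(3)={2}
  fail(6) 'caccc': from fail(5)=10 chase 'c': 10→2 ⇒ 10;  out={1}∪out(10)={1,3}

Text stream:
i=0 'b': node 0→1  emit P0@[0:0]
i=1 'c': node 1→2 (via fail)
i=2 'a': node 2→3
i=3 'c': node 3→4
i=4 'c': node 4→5  emit P3@[3:4]
i=5 'c': node 5→6  emit P1@[1:5],P3@[4:5]
i=6 'b': node 6→7 (via fail)  emit P0@[6:6]
i=7 'c': node 7→8
i=8 'b': node 8→7 (via fail)  emit P0@[8:8]
i=9 'a': node 7→0 (via fail)
i=10 'c': node 0→2
i=11 'b': node 2→7  emit P0@[11:11]
i=12 'c': node 7→8
i=13 'a': node 8→9  emit P2@[10:13]
i=14 'c': node 9→4 (via fail)
i=15 'a': node 4→3 (via fail)
i=16 'c': node 3→4
i=17 'c': node 4→5  emit P3@[16:17]
i=18 'c': node 5→6  emit P1@[14:18],P3@[17:18]
i=19 'a': node 6→3 (via fail)
i=20 'b': node 3→1 (via fail)  emit P0@[20:20]
i=21 'c': node 1→2 (via fail)
i=22 'c': node 2→10  emit P3@[21:22]
i=23 'c': node 10→10 (via fail)  emit P3@[22:23]
i=24 'b': node 10→7 (via fail)  emit P0@[24:24]
i=25 'c': node 7→8
i=26 'a': node 8→9  emit P2@[23:26]
i=27 'c': node 9→4 (via fail)
i=28 'a': node 4→3 (via fail)
i=29 'c': node 3→4
i=30 'c': node 4→5  emit P3@[29:30]
i=31 'c': node 5→6  emit P1@[27:31],P3@[30:31]
i=32 'a': node 6→3 (via fail)
i=33 'b': node 3→1 (via fail)  emit P0@[33:33]
i=34 'b': node 1→1 (via fail)  emit P0@[34:34]
i=35 'c': node 1→2 (via fail)
i=36 'a': node 2→3
i=37 'a': node 3→0 (via fail)
i=38 'c': node 0→2
i=39 'c': node 2→10  emit P3@[38:39]
i=40 'b': node 10→7 (via fail)  emit P0@[40:40]
i=41 'b': node 7→1 (via fail)  emit P0@[41:41]
i=42 'c': node 1→2 (via fail)
i=43 'a': node 2→3
i=44 'b': node 3→1 (via fail)  emit P0@[44:44]
i=45 'c': node 1→2 (via fail)
i=46 'a': node 2→3
i=47 'c': node 3→4
i=48 'c': node 4→5  emit P3@[47:48]
i=49 'c': node 5→6  emit P1@[45:49],P3@[48:49]
i=50 'b': node 6→7 (via fail)  emit P0@[50:50]
i=51 'b': node 7→1 (via fail)  emit P0@[51:51]
i=52 'b': node 1→1 (via fail)  emit P0@[52:52]
i=53 'a': node 1→0 (via fail)
i=54 'c': node 0→2
i=55 'a': node 2→3
i=56 'c': node 3→4
i=57 'c': node 4→5  emit P3@[56:57]
i=58 'c': node 5→6  emit P1@[54:58],P3@[57:58]
i=59 'a': node 6→3 (via fail)
i=60 'c': node 3→4
i=61 'b': node 4→7 (via fail)  emit P0@[61:61]
i=62 'c': node 7→8
i=63 'a': node 8→9  emit P2@[60:63]
i=64 'c': node 9→4 (via fail)
i=65 'b': node 4→7 (via fail)  emit P0@[65:65]
i=66 'c': node 7→8
i=67 'a': node 8→9  emit P2@[64:67]
i=68 'c': node 9→4 (via fail)
i=69 'a': node 4→3 (via fail)
i=70 'c': node 3→4
i=71 'c': node 4→5  emit P3@[70:71]
i=72 'a': node 5→3 (via fail)

All matches (sorted): [[0,0],[4,3],[5,1],[5,3],[6,0],[8,0],[11,0],[13,2],[17,3],[18,1],[18,3],[20,0],[22,3],[23,3],[24,0],[26,2],[30,3],[31,1],[31,3],[33,0],[34,0],[39,3],[40,0],[41,0],[44,0],[48,3],[49,1],[49,3],[50,0],[51,0],[52,0],[57,3],[58,1],[58,3],[61,0],[63,2],[65,0],[67,2],[71,3]]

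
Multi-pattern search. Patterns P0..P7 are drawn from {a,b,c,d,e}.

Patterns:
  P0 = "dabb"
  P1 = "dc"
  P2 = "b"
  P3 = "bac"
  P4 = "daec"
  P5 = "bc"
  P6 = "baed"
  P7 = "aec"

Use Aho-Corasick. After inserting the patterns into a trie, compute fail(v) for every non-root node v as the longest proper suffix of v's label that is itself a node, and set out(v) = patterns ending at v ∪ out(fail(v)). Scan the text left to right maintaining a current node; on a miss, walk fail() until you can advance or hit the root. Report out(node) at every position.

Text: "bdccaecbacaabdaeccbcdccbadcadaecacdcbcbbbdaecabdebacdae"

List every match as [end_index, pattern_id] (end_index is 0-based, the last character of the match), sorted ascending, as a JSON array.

Construct AC machine:
Trie nodes:
  n0 'ε': a→14 b→6 d→1
  n1 'd': a→2 c→5
  n2 'da': b→3 e→9
  n3 'dab': b→4
  n4 'dabb': ·  ←P0
  n5 'dc': ·  ←P1
  n6 'b': a→7 c→11  ←P2
  n7 'ba': c→8 e→12
  n8 'bac': ·  ←P3
  n9 'dae': c→10
  n10 'daec': ·  ←P4
  n11 'bc': ·  ←P5
  n12 'bae': d→13
  n13 'baed': ·  ←P6
  n14 'a': e→15
  n15 'ae': c→16
  n16 'aec': ·  ←P7

Failure links (BFS by depth):
  n1('d'): parent n0 fail=0; on 'd' 0 → fail=0;  out ∅∪∅=∅
  n6('b'): parent n0 fail=0; on 'b' 0 → fail=0;  out {2}∪∅={2}
  n14('a'): parent n0 fail=0; on 'a' 0 → fail=0;  out ∅∪∅=∅
  n2('da'): parent n1 fail=0; on 'a' 0 → fail=14;  out ∅∪∅=∅
  n5('dc'): parent n1 fail=0; on 'c' 0 → fail=0;  out {1}∪∅={1}
  n7('ba'): parent n6 fail=0; on 'a' 0 → fail=14;  out ∅∪∅=∅
  n11('bc'): parent n6 fail=0; on 'c' 0 → fail=0;  out {5}∪∅={5}
  n15('ae'): parent n14 fail=0; on 'e' 0 → fail=0;  out ∅∪∅=∅
  n3('dab'): parent n2 fail=14; on 'b' 14→0 → fail=6;  out ∅∪{2}={2}
  n8('bac'): parent n7 fail=14; on 'c' 14→0 → fail=0;  out {3}∪∅={3}
  n9('dae'): parent n2 fail=14; on 'e' 14 → fail=15;  out ∅∪∅=∅
  n12('bae'): parent n7 fail=14; on 'e' 14 → fail=15;  out ∅∪∅=∅
  n16('aec'): parent n15 fail=0; on 'c' 0 → fail=0;  out {7}∪∅={7}
  n4('dabb'): parent n3 fail=6; on 'b' 6→0 → fail=6;  out {0}∪{2}={0,2}
  n10('daec'): parent n9 fail=15; on 'c' 15 → fail=16;  out {4}∪{7}={4,7}
  n13('baed'): parent n12 fail=15; on 'd' 15→0 → fail=1;  out {6}∪∅={6}

Text stream:
[0] read 'b'  n0⇒n6  emit P2@[0:0]
[1] read 'd'  n6⇒n1 (fail-walked)
[2] read 'c'  n1⇒n5  emit P1@[1:2]
[3] read 'c'  n5⇒n0 (fail-walked)
[4] read 'a'  n0⇒n14
[5] read 'e'  n14⇒n15
[6] read 'c'  n15⇒n16  emit P7@[4:6]
[7] read 'b'  n16⇒n6 (fail-walked)  emit P2@[7:7]
[8] read 'a'  n6⇒n7
[9] read 'c'  n7⇒n8  emit P3@[7:9]
[10] read 'a'  n8⇒n14 (fail-walked)
[11] read 'a'  n14⇒n14 (fail-walked)
[12] read 'b'  n14⇒n6 (fail-walked)  emit P2@[12:12]
[13] read 'd'  n6⇒n1 (fail-walked)
[14] read 'a'  n1⇒n2
[15] read 'e'  n2⇒n9
[16] read 'c'  n9⇒n10  emit P4@[13:16],P7@[14:16]
[17] read 'c'  n10⇒n0 (fail-walked)
[18] read 'b'  n0⇒n6  emit P2@[18:18]
[19] read 'c'  n6⇒n11  emit P5@[18:19]
[20] read 'd'  n11⇒n1 (fail-walked)
[21] read 'c'  n1⇒n5  emit P1@[20:21]
[22] read 'c'  n5⇒n0 (fail-walked)
[23] read 'b'  n0⇒n6  emit P2@[23:23]
[24] read 'a'  n6⇒n7
[25] read 'd'  n7⇒n1 (fail-walked)
[26] read 'c'  n1⇒n5  emit P1@[25:26]
[27] read 'a'  n5⇒n14 (fail-walked)
[28] read 'd'  n14⇒n1 (fail-walked)
[29] read 'a'  n1⇒n2
[30] read 'e'  n2⇒n9
[31] read 'c'  n9⇒n10  emit P4@[28:31],P7@[29:31]
[32] read 'a'  n10⇒n14 (fail-walked)
[33] read 'c'  n14⇒n0 (fail-walked)
[34] read 'd'  n0⇒n1
[35] read 'c'  n1⇒n5  emit P1@[34:35]
[36] read 'b'  n5⇒n6 (fail-walked)  emit P2@[36:36]
[37] read 'c'  n6⇒n11  emit P5@[36:37]
[38] read 'b'  n11⇒n6 (fail-walked)  emit P2@[38:38]
[39] read 'b'  n6⇒n6 (fail-walked)  emit P2@[39:39]
[40] read 'b'  n6⇒n6 (fail-walked)  emit P2@[40:40]
[41] read 'd'  n6⇒n1 (fail-walked)
[42] read 'a'  n1⇒n2
[43] read 'e'  n2⇒n9
[44] read 'c'  n9⇒n10  emit P4@[41:44],P7@[42:44]
[45] read 'a'  n10⇒n14 (fail-walked)
[46] read 'b'  n14⇒n6 (fail-walked)  emit P2@[46:46]
[47] read 'd'  n6⇒n1 (fail-walked)
[48] read 'e'  n1⇒n0 (fail-walked)
[49] read 'b'  n0⇒n6  emit P2@[49:49]
[50] read 'a'  n6⇒n7
[51] read 'c'  n7⇒n8  emit P3@[49:51]
[52] read 'd'  n8⇒n1 (fail-walked)
[53] read 'a'  n1⇒n2
[54] read 'e'  n2⇒n9

Result: [[0,2],[2,1],[6,7],[7,2],[9,3],[12,2],[16,4],[16,7],[18,2],[19,5],[21,1],[23,2],[26,1],[31,4],[31,7],[35,1],[36,2],[37,5],[38,2],[39,2],[40,2],[44,4],[44,7],[46,2],[49,2],[51,3]]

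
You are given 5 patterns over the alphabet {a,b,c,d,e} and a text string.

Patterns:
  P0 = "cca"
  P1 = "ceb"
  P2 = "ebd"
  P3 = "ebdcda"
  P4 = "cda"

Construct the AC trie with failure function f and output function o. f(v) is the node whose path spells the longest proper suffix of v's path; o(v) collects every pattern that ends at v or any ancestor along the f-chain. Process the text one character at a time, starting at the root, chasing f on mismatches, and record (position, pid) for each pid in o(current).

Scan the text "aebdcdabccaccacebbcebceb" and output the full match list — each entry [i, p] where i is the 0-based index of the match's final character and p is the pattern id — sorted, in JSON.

Build automaton:
Trie (insert patterns):
  n0 'ε': c→1 e→6
  n1 'c': c→2 d→12 e→4
  n2 'cc': a→3
  n3 'cca': ·  ←P0
  n4 'ce': b→5
  n5 'ceb': ·  ←P1
  n6 'e': b→7
  n7 'eb': d→8
  n8 'ebd': c→9  ←P2
  n9 'ebdc': d→10
  n10 'ebdcd': a→11
  n11 'ebdcda': ·  ←P3
  n12 'cd': a→13
  n13 'cda': ·  ←P4

Failure links (BFS by depth):
  n1('c'): parent n0 fail=0; on 'c' 0 → fail=0;  out ∅∪∅=∅
  n6('e'): parent n0 fail=0; on 'e' 0 → fail=0;  out ∅∪∅=∅
  n2('cc'): parent n1 fail=0; on 'c' 0 → fail=1;  out ∅∪∅=∅
  n4('ce'): parent n1 fail=0; on 'e' 0 → fail=6;  out ∅∪∅=∅
  n7('eb'): parent n6 fail=0; on 'b' 0 → fail=0;  out ∅∪∅=∅
  n12('cd'): parent n1 fail=0; on 'd' 0 → fail=0;  out ∅∪∅=∅
  n3('cca'): parent n2 fail=1; on 'a' 1→0 → fail=0;  out {0}∪∅={0}
  n5('ceb'): parent n4 fail=6; on 'b' 6 → fail=7;  out {1}∪∅={1}
  n8('ebd'): parent n7 fail=0; on 'd' 0 → fail=0;  out {2}∪∅={2}
  n13('cda'): parent n12 fail=0; on 'a' 0 → fail=0;  out {4}∪∅={4}
  n9('ebdc'): parent n8 fail=0; on 'c' 0 → fail=1;  out ∅∪∅=∅
  n10('ebdcd'): parent n9 fail=1; on 'd' 1 → fail=12;  out ∅∪∅=∅
  n11('ebdcda'): parent n10 fail=12; on 'a' 12 → fail=13;  out {3}∪{4}={3,4}

Text stream:
i=0 'a': node 0→0
i=1 'e': node 0→6
i=2 'b': node 6→7
i=3 'd': node 7→8  ** P2@[1:3]
i=4 'c': node 8→9
i=5 'd': node 9→10
i=6 'a': node 10→11  ** P3@[1:6],P4@[4:6]
i=7 'b': node 11→0 (fail-walked)
i=8 'c': node 0→1
i=9 'c': node 1→2
i=10 'a': node 2→3  ** P0@[8:10]
i=11 'c': node 3→1 (fail-walked)
i=12 'c': node 1→2
i=13 'a': node 2→3  ** P0@[11:13]
i=14 'c': node 3→1 (fail-walked)
i=15 'e': node 1→4
i=16 'b': node 4→5  ** P1@[14:16]
i=17 'b': node 5→0 (fail-walked)
i=18 'c': node 0→1
i=19 'e': node 1→4
i=20 'b': node 4→5  ** P1@[18:20]
i=21 'c': node 5→1 (fail-walked)
i=22 'e': node 1→4
i=23 'b': node 4→5  ** P1@[21:23]

Result: [[3,2],[6,3],[6,4],[10,0],[13,0],[16,1],[20,1],[23,1]]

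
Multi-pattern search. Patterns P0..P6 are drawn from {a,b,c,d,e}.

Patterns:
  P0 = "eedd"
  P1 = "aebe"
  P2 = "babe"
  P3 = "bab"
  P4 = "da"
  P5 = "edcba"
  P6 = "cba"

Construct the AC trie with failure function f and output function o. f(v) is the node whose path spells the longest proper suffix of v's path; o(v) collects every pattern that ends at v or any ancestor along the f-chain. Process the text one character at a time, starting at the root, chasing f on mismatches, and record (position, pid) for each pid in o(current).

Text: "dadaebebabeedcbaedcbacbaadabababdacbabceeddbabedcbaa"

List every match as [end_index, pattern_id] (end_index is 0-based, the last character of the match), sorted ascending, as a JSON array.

Build automaton:
Trie (insert patterns):
  n0 'ε': a→5 b→9 c→19 d→13 e→1
  n1 'e': d→15 e→2
  n2 'ee': d→3
  n3 'eed': d→4
  n4 'eedd': ·  ←P0
  n5 'a': e→6
  n6 'ae': b→7
  n7 'aeb': e→8
  n8 'aebe': ·  ←P1
  n9 'b': a→10
  n10 'ba': b→11
  n11 'bab': e→12  ←P3
  n12 'babe': ·  ←P2
  n13 'd': a→14
  n14 'da': ·  ←P4
  n15 'ed': c→16
  n16 'edc': b→17
  n17 'edcb': a→18
  n18 'edcba': ·  ←P5
  n19 'c': b→20
  n20 'cb': a→21
  n21 'cba': ·  ←P6

Failure links (BFS by depth):
  fail(1) 'e': from fail(0)=0 chase 'e': 0 ⇒ 0;  out=∅∪out(0)=∅
  fail(5) 'a': from fail(0)=0 chase 'a': 0 ⇒ 0;  out=∅∪out(0)=∅
  fail(9) 'b': from fail(0)=0 chase 'b': 0 ⇒ 0;  out=∅∪out(0)=∅
  fail(13) 'd': from fail(0)=0 chase 'd': 0 ⇒ 0;  out=∅∪out(0)=∅
  fail(19) 'c': from fail(0)=0 chase 'c': 0 ⇒ 0;  out=∅∪out(0)=∅
  fail(2) 'ee': from fail(1)=0 chase 'e': 0 ⇒ 1;  out=∅∪out(1)=∅
  fail(6) 'ae': from fail(5)=0 chase 'e': 0 ⇒ 1;  out=∅∪out(1)=∅
  fail(10) 'ba': from fail(9)=0 chase 'a': 0 ⇒ 5;  out=∅∪out(5)=∅
  fail(14) 'da': from fail(13)=0 chase 'a': 0 ⇒ 5;  out={4}∪out(5)={4}
  fail(15) 'ed': from fail(1)=0 chase 'd': 0 ⇒ 13;  out=∅∪out(13)=∅
  fail(20) 'cb': from fail(19)=0 chase 'b': 0 ⇒ 9;  out=∅∪out(9)=∅
  fail(3) 'eed': from fail(2)=1 chase 'd': 1 ⇒ 15;  out=∅∪out(15)=∅
  fail(7) 'aeb': from fail(6)=1 chase 'b': 1→0 ⇒ 9;  out=∅∪out(9)=∅
  fail(11) 'bab': from fail(10)=5 chase 'b': 5→0 ⇒ 9;  out={3}∪out(9)={3}
  fail(16) 'edc': from fail(15)=13 chase 'c': 13→0 ⇒ 19;  out=∅∪out(19)=∅
  fail(21) 'cba': from fail(20)=9 chase 'a': 9 ⇒ 10;  out={6}∪out(10)={6}
  fail(4) 'eedd': from fail(3)=15 chase 'd': 15→13→0 ⇒ 13;  out={0}∪out(13)={0}
  fail(8) 'aebe': from fail(7)=9 chase 'e': 9→0 ⇒ 1;  out={1}∪out(1)={1}
  fail(12) 'babe': from fail(11)=9 chase 'e': 9→0 ⇒ 1;  out={2}∪out(1)={2}
  fail(17) 'edcb': from fail(16)=19 chase 'b': 19 ⇒ 20;  out=∅∪out(20)=∅
  fail(18) 'edcba': from fail(17)=20 chase 'a': 20 ⇒ 21;  out={5}∪out(21)={5,6}

Run:
pos 0 'd': at 13
pos 1 'a': at 14  → match P4@[0:1]
pos 2 'd': at 13 ·f
pos 3 'a': at 14  → match P4@[2:3]
pos 4 'e': at 6 ·f
pos 5 'b': at 7
pos 6 'e': at 8  → match P1@[3:6]
pos 7 'b': at 9 ·f
pos 8 'a': at 10
pos 9 'b': at 11  → match P3@[7:9]
pos 10 'e': at 12  → match P2@[7:10]
pos 11 'e': at 2 ·f
pos 12 'd': at 3
pos 13 'c': at 16 ·f
pos 14 'b': at 17
pos 15 'a': at 18  → match P5@[11:15],P6@[13:15]
pos 16 'e': at 6 ·f
pos 17 'd': at 15 ·f
pos 18 'c': at 16
pos 19 'b': at 17
pos 20 'a': at 18  → match P5@[16:20],P6@[18:20]
pos 21 'c': at 19 ·f
pos 22 'b': at 20
pos 23 'a': at 21  → match P6@[21:23]
pos 24 'a': at 5 ·f
pos 25 'd': at 13 ·f
pos 26 'a': at 14  → match P4@[25:26]
pos 27 'b': at 9 ·f
pos 28 'a': at 10
pos 29 'b': at 11  → match P3@[27:29]
pos 30 'a': at 10 ·f
pos 31 'b': at 11  → match P3@[29:31]
pos 32 'd': at 13 ·f
pos 33 'a': at 14  → match P4@[32:33]
pos 34 'c': at 19 ·f
pos 35 'b': at 20
pos 36 'a': at 21  → match P6@[34:36]
pos 37 'b': at 11 ·f  → match P3@[35:37]
pos 38 'c': at 19 ·f
pos 39 'e': at 1 ·f
pos 40 'e': at 2
pos 41 'd': at 3
pos 42 'd': at 4  → match P0@[39:42]
pos 43 'b': at 9 ·f
pos 44 'a': at 10
pos 45 'b': at 11  → match P3@[43:45]
pos 46 'e': at 12  → match P2@[43:46]
pos 47 'd': at 15 ·f
pos 48 'c': at 16
pos 49 'b': at 17
pos 50 'a': at 18  → match P5@[46:50],P6@[48:50]
pos 51 'a': at 5 ·f

Result: [[1,4],[3,4],[6,1],[9,3],[10,2],[15,5],[15,6],[20,5],[20,6],[23,6],[26,4],[29,3],[31,3],[33,4],[36,6],[37,3],[42,0],[45,3],[46,2],[50,5],[50,6]]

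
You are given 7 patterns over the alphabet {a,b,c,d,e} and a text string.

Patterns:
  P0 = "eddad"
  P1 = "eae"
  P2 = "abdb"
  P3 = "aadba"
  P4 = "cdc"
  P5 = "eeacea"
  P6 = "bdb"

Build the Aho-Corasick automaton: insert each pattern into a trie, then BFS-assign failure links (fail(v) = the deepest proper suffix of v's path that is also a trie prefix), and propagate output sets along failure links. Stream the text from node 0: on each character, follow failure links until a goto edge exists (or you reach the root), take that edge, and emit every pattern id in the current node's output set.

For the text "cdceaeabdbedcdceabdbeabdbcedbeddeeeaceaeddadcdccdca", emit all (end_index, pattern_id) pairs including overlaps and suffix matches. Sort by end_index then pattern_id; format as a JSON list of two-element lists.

Build automaton:
Trie nodes:
  0='ε' goto a→8 b→24 c→16 e→1
  1='e' goto a→6 d→2 e→19
  2='ed' goto d→3
  3='edd' goto a→4
  4='edda' goto d→5
  5='eddad' goto ·  [P0 ends]
  6='ea' goto e→7
  7='eae' goto ·  [P1 ends]
  8='a' goto a→12 b→9
  9='ab' goto d→10
  10='abd' goto b→11
  11='abdb' goto ·  [P2 ends]
  12='aa' goto d→13
  13='aad' goto b→14
  14='aadb' goto a→15
  15='aadba' goto ·  [P3 ends]
  16='c' goto d→17
  17='cd' goto c→18
  18='cdc' goto ·  [P4 ends]
  19='ee' goto a→20
  20='eea' goto c→21
  21='eeac' goto e→22
  22='eeace' goto a→23
  23='eeacea' goto ·  [P5 ends]
  24='b' goto d→25
  25='bd' goto b→26
  26='bdb' goto ·  [P6 ends]

Failure links (BFS by depth):
  fail(1) 'e': from fail(0)=0 chase 'e': 0 ⇒ 0;  out=∅∪out(0)=∅
  fail(8) 'a': from fail(0)=0 chase 'a': 0 ⇒ 0;  out=∅∪out(0)=∅
  fail(16) 'c': from fail(0)=0 chase 'c': 0 ⇒ 0;  out=∅∪out(0)=∅
  fail(24) 'b': from fail(0)=0 chase 'b': 0 ⇒ 0;  out=∅∪out(0)=∅
  fail(2) 'ed': from fail(1)=0 chase 'd': 0 ⇒ 0;  out=∅∪out(0)=∅
  fail(6) 'ea': from fail(1)=0 chase 'a': 0 ⇒ 8;  out=∅∪out(8)=∅
  fail(9) 'ab': from fail(8)=0 chase 'b': 0 ⇒ 24;  out=∅∪out(24)=∅
  fail(12) 'aa': from fail(8)=0 chase 'a': 0 ⇒ 8;  out=∅∪out(8)=∅
  fail(17) 'cd': from fail(16)=0 chase 'd': 0 ⇒ 0;  out=∅∪out(0)=∅
  fail(19) 'ee': from fail(1)=0 chase 'e': 0 ⇒ 1;  out=∅∪out(1)=∅
  fail(25) 'bd': from fail(24)=0 chase 'd': 0 ⇒ 0;  out=∅∪out(0)=∅
  fail(3) 'edd': from fail(2)=0 chase 'd': 0 ⇒ 0;  out=∅∪out(0)=∅
  fail(7) 'eae': from fail(6)=8 chase 'e': 8→0 ⇒ 1;  out={1}∪out(1)={1}
  fail(10) 'abd': from fail(9)=24 chase 'd': 24 ⇒ 25;  out=∅∪out(25)=∅
  fail(13) 'aad': from fail(12)=8 chase 'd': 8→0 ⇒ 0;  out=∅∪out(0)=∅
  fail(18) 'cdc': from fail(17)=0 chase 'c': 0 ⇒ 16;  out={4}∪out(16)={4}
  fail(20) 'eea': from fail(19)=1 chase 'a': 1 ⇒ 6;  out=∅∪out(6)=∅
  fail(26) 'bdb': from fail(25)=0 chase 'b': 0 ⇒ 24;  out={6}∪out(24)={6}
  fail(4) 'edda': from fail(3)=0 chase 'a': 0 ⇒ 8;  out=∅∪out(8)=∅
  fail(11) 'abdb': from fail(10)=25 chase 'b': 25 ⇒ 26;  out={2}∪out(26)={2,6}
  fail(14) 'aadb': from fail(13)=0 chase 'b': 0 ⇒ 24;  out=∅∪out(24)=∅
  fail(21) 'eeac': from fail(20)=6 chase 'c': 6→8→0 ⇒ 16;  out=∅∪out(16)=∅
  fail(5) 'eddad': from fail(4)=8 chase 'd': 8→0 ⇒ 0;  out={0}∪out(0)={0}
  fail(15) 'aadba': from fail(14)=24 chase 'a': 24→0 ⇒ 8;  out={3}∪out(8)={3}
  fail(22) 'eeace': from fail(21)=16 chase 'e': 16→0 ⇒ 1;  out=∅∪out(1)=∅
  fail(23) 'eeacea': from fail(22)=1 chase 'a': 1 ⇒ 6;  out={5}∪out(6)={5}

Scan:
pos 0 'c': at 16
pos 1 'd': at 17
pos 2 'c': at 18  ** P4@[0:2]
pos 3 'e': at 1 (fail-walked)
pos 4 'a': at 6
pos 5 'e': at 7  ** P1@[3:5]
pos 6 'a': at 6 (fail-walked)
pos 7 'b': at 9 (fail-walked)
pos 8 'd': at 10
pos 9 'b': at 11  ** P2@[6:9],P6@[7:9]
pos 10 'e': at 1 (fail-walked)
pos 11 'd': at 2
pos 12 'c': at 16 (fail-walked)
pos 13 'd': at 17
pos 14 'c': at 18  ** P4@[12:14]
pos 15 'e': at 1 (fail-walked)
pos 16 'a': at 6
pos 17 'b': at 9 (fail-walked)
pos 18 'd': at 10
pos 19 'b': at 11  ** P2@[16:19],P6@[17:19]
pos 20 'e': at 1 (fail-walked)
pos 21 'a': at 6
pos 22 'b': at 9 (fail-walked)
pos 23 'd': at 10
pos 24 'b': at 11  ** P2@[21:24],P6@[22:24]
pos 25 'c': at 16 (fail-walked)
pos 26 'e': at 1 (fail-walked)
pos 27 'd': at 2
pos 28 'b': at 24 (fail-walked)
pos 29 'e': at 1 (fail-walked)
pos 30 'd': at 2
pos 31 'd': at 3
pos 32 'e': at 1 (fail-walked)
pos 33 'e': at 19
pos 34 'e': at 19 (fail-walked)
pos 35 'a': at 20
pos 36 'c': at 21
pos 37 'e': at 22
pos 38 'a': at 23  ** P5@[33:38]
pos 39 'e': at 7 (fail-walked)  ** P1@[37:39]
pos 40 'd': at 2 (fail-walked)
pos 41 'd': at 3
pos 42 'a': at 4
pos 43 'd': at 5  ** P0@[39:43]
pos 44 'c': at 16 (fail-walked)
pos 45 'd': at 17
pos 46 'c': at 18  ** P4@[44:46]
pos 47 'c': at 16 (fail-walked)
pos 48 'd': at 17
pos 49 'c': at 18  ** P4@[47:49]
pos 50 'a': at 8 (fail-walked)

Matches: [[2,4],[5,1],[9,2],[9,6],[14,4],[19,2],[19,6],[24,2],[24,6],[38,5],[39,1],[43,0],[46,4],[49,4]]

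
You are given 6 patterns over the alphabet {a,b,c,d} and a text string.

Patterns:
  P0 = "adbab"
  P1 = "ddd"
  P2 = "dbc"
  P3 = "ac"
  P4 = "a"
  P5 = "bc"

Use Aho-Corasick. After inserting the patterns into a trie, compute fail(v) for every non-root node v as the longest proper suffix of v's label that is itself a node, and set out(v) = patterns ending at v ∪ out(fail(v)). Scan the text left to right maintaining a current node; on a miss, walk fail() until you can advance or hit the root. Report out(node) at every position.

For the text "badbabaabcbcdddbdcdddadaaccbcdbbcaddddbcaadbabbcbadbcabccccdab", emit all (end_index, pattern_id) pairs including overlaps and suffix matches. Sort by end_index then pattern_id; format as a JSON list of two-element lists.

Build automaton:
Trie nodes:
  0='ε' goto a→1 b→12 d→6
  1='a' goto c→11 d→2  ←P4
  2='ad' goto b→3
  3='adb' goto a→4
  4='adba' goto b→5
  5='adbab' goto ·  ←P0
  6='d' goto b→9 d→7
  7='dd' goto d→8
  8='ddd' goto ·  ←P1
  9='db' goto c→10
  10='dbc' goto ·  ←P2
  11='ac' goto ·  ←P3
  12='b' goto c→13
  13='bc' goto ·  ←P5

Failure links (BFS by depth):
  n1('a'): parent n0 fail=0; on 'a' 0 → fail=0;  out {4}∪∅={4}
  n6('d'): parent n0 fail=0; on 'd' 0 → fail=0;  out ∅∪∅=∅
  n12('b'): parent n0 fail=0; on 'b' 0 → fail=0;  out ∅∪∅=∅
  n2('ad'): parent n1 fail=0; on 'd' 0 → fail=6;  out ∅∪∅=∅
  n7('dd'): parent n6 fail=0; on 'd' 0 → fail=6;  out ∅∪∅=∅
  n9('db'): parent n6 fail=0; on 'b' 0 → fail=12;  out ∅∪∅=∅
  n11('ac'): parent n1 fail=0; on 'c' 0 → fail=0;  out {3}∪∅={3}
  n13('bc'): parent n12 fail=0; on 'c' 0 → fail=0;  out {5}∪∅={5}
  n3('adb'): parent n2 fail=6; on 'b' 6 → fail=9;  out ∅∪∅=∅
  n8('ddd'): parent n7 fail=6; on 'd' 6 → fail=7;  out {1}∪∅={1}
  n10('dbc'): parent n9 fail=12; on 'c' 12 → fail=13;  out {2}∪{5}={2,5}
  n4('adba'): parent n3 fail=9; on 'a' 9→12→0 → fail=1;  out ∅∪{4}={4}
  n5('adbab'): parent n4 fail=1; on 'b' 1→0 → fail=12;  out {0}∪∅={0}

Scan:
pos 0 'b': at 12
pos 1 'a': at 1 (fail-walked)  → match P4@[1:1]
pos 2 'd': at 2
pos 3 'b': at 3
pos 4 'a': at 4  → match P4@[4:4]
pos 5 'b': at 5  → match P0@[1:5]
pos 6 'a': at 1 (fail-walked)  → match P4@[6:6]
pos 7 'a': at 1 (fail-walked)  → match P4@[7:7]
pos 8 'b': at 12 (fail-walked)
pos 9 'c': at 13  → match P5@[8:9]
pos 10 'b': at 12 (fail-walked)
pos 11 'c': at 13  → match P5@[10:11]
pos 12 'd': at 6 (fail-walked)
pos 13 'd': at 7
pos 14 'd': at 8  → match P1@[12:14]
pos 15 'b': at 9 (fail-walked)
pos 16 'd': at 6 (fail-walked)
pos 17 'c': at 0 (fail-walked)
pos 18 'd': at 6
pos 19 'd': at 7
pos 20 'd': at 8  → match P1@[18:20]
pos 21 'a': at 1 (fail-walked)  → match P4@[21:21]
pos 22 'd': at 2
pos 23 'a': at 1 (fail-walked)  → match P4@[23:23]
pos 24 'a': at 1 (fail-walked)  → match P4@[24:24]
pos 25 'c': at 11  → match P3@[24:25]
pos 26 'c': at 0 (fail-walked)
pos 27 'b': at 12
pos 28 'c': at 13  → match P5@[27:28]
pos 29 'd': at 6 (fail-walked)
pos 30 'b': at 9
pos 31 'b': at 12 (fail-walked)
pos 32 'c': at 13  → match P5@[31:32]
pos 33 'a': at 1 (fail-walked)  → match P4@[33:33]
pos 34 'd': at 2
pos 35 'd': at 7 (fail-walked)
pos 36 'd': at 8  → match P1@[34:36]
pos 37 'd': at 8 (fail-walked)  → match P1@[35:37]
pos 38 'b': at 9 (fail-walked)
pos 39 'c': at 10  → match P2@[37:39],P5@[38:39]
pos 40 'a': at 1 (fail-walked)  → match P4@[40:40]
pos 41 'a': at 1 (fail-walked)  → match P4@[41:41]
pos 42 'd': at 2
pos 43 'b': at 3
pos 44 'a': at 4  → match P4@[44:44]
pos 45 'b': at 5  → match P0@[41:45]
pos 46 'b': at 12 (fail-walked)
pos 47 'c': at 13  → match P5@[46:47]
pos 48 'b': at 12 (fail-walked)
pos 49 'a': at 1 (fail-walked)  → match P4@[49:49]
pos 50 'd': at 2
pos 51 'b': at 3
pos 52 'c': at 10 (fail-walked)  → match P2@[50:52],P5@[51:52]
pos 53 'a': at 1 (fail-walked)  → match P4@[53:53]
pos 54 'b': at 12 (fail-walked)
pos 55 'c': at 13  → match P5@[54:55]
pos 56 'c': at 0 (fail-walked)
pos 57 'c': at 0
pos 58 'c': at 0
pos 59 'd': at 6
pos 60 'a': at 1 (fail-walked)  → match P4@[60:60]
pos 61 'b': at 12 (fail-walked)

All matches (sorted): [[1,4],[4,4],[5,0],[6,4],[7,4],[9,5],[11,5],[14,1],[20,1],[21,4],[23,4],[24,4],[25,3],[28,5],[32,5],[33,4],[36,1],[37,1],[39,2],[39,5],[40,4],[41,4],[44,4],[45,0],[47,5],[49,4],[52,2],[52,5],[53,4],[55,5],[60,4]]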